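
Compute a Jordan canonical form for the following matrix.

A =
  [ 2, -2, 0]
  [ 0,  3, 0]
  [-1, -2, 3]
J_1(2) ⊕ J_1(3) ⊕ J_1(3)

The characteristic polynomial is
  det(x·I − A) = x^3 - 8*x^2 + 21*x - 18 = (x - 3)^2*(x - 2)

Eigenvalues and multiplicities (the geometric multiplicity of λ is n − rank(A − λI), which equals the number of Jordan blocks for λ):
  λ = 2: algebraic multiplicity = 1, geometric multiplicity = 1
  λ = 3: algebraic multiplicity = 2, geometric multiplicity = 2

Determining the block sizes for each eigenvalue:
  λ = 2: one block (gm = 1), so the single block has size am = 1 → block sizes [1]
  λ = 3: gm = am = 2, so every block has size 1 → block sizes [1, 1]

Assembling the blocks gives a Jordan form
J =
  [2, 0, 0]
  [0, 3, 0]
  [0, 0, 3]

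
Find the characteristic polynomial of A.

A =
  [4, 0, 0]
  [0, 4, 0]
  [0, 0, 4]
x^3 - 12*x^2 + 48*x - 64

Expanding det(x·I − A) (e.g. by cofactor expansion or by noting that A is similar to its Jordan form J, which has the same characteristic polynomial as A) gives
  χ_A(x) = x^3 - 12*x^2 + 48*x - 64
which factors as (x - 4)^3. The eigenvalues (with algebraic multiplicities) are λ = 4 with multiplicity 3.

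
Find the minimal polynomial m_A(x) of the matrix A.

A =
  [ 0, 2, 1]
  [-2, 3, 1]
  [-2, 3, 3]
x^3 - 6*x^2 + 12*x - 8

The characteristic polynomial is χ_A(x) = (x - 2)^3, so the eigenvalues are known. The minimal polynomial is
  m_A(x) = Π_λ (x − λ)^{k_λ}
where k_λ is the size of the *largest* Jordan block for λ (equivalently, the smallest k with (A − λI)^k v = 0 for every generalised eigenvector v of λ).

  λ = 2: largest Jordan block has size 3, contributing (x − 2)^3

So m_A(x) = (x - 2)^3 = x^3 - 6*x^2 + 12*x - 8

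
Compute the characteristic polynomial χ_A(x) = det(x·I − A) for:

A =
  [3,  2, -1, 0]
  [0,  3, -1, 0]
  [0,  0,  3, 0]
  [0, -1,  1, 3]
x^4 - 12*x^3 + 54*x^2 - 108*x + 81

Expanding det(x·I − A) (e.g. by cofactor expansion or by noting that A is similar to its Jordan form J, which has the same characteristic polynomial as A) gives
  χ_A(x) = x^4 - 12*x^3 + 54*x^2 - 108*x + 81
which factors as (x - 3)^4. The eigenvalues (with algebraic multiplicities) are λ = 3 with multiplicity 4.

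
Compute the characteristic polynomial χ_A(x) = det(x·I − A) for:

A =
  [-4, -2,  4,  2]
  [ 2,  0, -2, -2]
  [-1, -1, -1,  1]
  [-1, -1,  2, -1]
x^4 + 6*x^3 + 13*x^2 + 12*x + 4

Expanding det(x·I − A) (e.g. by cofactor expansion or by noting that A is similar to its Jordan form J, which has the same characteristic polynomial as A) gives
  χ_A(x) = x^4 + 6*x^3 + 13*x^2 + 12*x + 4
which factors as (x + 1)^2*(x + 2)^2. The eigenvalues (with algebraic multiplicities) are λ = -2 with multiplicity 2, λ = -1 with multiplicity 2.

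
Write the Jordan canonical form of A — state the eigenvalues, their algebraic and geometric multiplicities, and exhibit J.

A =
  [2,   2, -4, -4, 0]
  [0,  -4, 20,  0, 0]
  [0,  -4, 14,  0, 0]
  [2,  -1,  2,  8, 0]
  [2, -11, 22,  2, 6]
J_2(4) ⊕ J_1(6) ⊕ J_1(6) ⊕ J_1(6)

The characteristic polynomial is
  det(x·I − A) = x^5 - 26*x^4 + 268*x^3 - 1368*x^2 + 3456*x - 3456 = (x - 6)^3*(x - 4)^2

Eigenvalues and multiplicities (the geometric multiplicity of λ is n − rank(A − λI), which equals the number of Jordan blocks for λ):
  λ = 4: algebraic multiplicity = 2, geometric multiplicity = 1
  λ = 6: algebraic multiplicity = 3, geometric multiplicity = 3

Determining the block sizes for each eigenvalue:
  λ = 4: one block (gm = 1), so the single block has size am = 2 → block sizes [2]
  λ = 6: gm = am = 3, so every block has size 1 → block sizes [1, 1, 1]

Assembling the blocks gives a Jordan form
J =
  [4, 1, 0, 0, 0]
  [0, 4, 0, 0, 0]
  [0, 0, 6, 0, 0]
  [0, 0, 0, 6, 0]
  [0, 0, 0, 0, 6]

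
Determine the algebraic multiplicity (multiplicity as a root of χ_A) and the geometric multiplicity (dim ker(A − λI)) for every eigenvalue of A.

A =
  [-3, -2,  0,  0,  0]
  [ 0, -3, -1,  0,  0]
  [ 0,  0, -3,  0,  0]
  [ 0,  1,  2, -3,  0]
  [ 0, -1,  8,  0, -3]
λ = -3: alg = 5, geom = 3

Step 1 — factor the characteristic polynomial to read off the algebraic multiplicities:
  χ_A(x) = (x + 3)^5

Step 2 — compute geometric multiplicities via the rank-nullity identity g(λ) = n − rank(A − λI):
  rank(A − (-3)·I) = 2, so dim ker(A − (-3)·I) = n − 2 = 3

Summary:
  λ = -3: algebraic multiplicity = 5, geometric multiplicity = 3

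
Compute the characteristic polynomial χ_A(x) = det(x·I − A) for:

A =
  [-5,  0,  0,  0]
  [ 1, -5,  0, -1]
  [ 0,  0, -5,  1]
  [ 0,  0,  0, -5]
x^4 + 20*x^3 + 150*x^2 + 500*x + 625

Expanding det(x·I − A) (e.g. by cofactor expansion or by noting that A is similar to its Jordan form J, which has the same characteristic polynomial as A) gives
  χ_A(x) = x^4 + 20*x^3 + 150*x^2 + 500*x + 625
which factors as (x + 5)^4. The eigenvalues (with algebraic multiplicities) are λ = -5 with multiplicity 4.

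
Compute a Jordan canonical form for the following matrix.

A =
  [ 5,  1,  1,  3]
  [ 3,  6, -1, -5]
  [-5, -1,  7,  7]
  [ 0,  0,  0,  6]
J_3(6) ⊕ J_1(6)

The characteristic polynomial is
  det(x·I − A) = x^4 - 24*x^3 + 216*x^2 - 864*x + 1296 = (x - 6)^4

Eigenvalues and multiplicities (the geometric multiplicity of λ is n − rank(A − λI), which equals the number of Jordan blocks for λ):
  λ = 6: algebraic multiplicity = 4, geometric multiplicity = 2

Determining the block sizes for each eigenvalue:
  λ = 6: with am = 4 and gm = 2, the partition is not yet determined (e.g. several partitions of 4 into 2 parts exist). Let N = A − (6)·I. Computing rank(N^1) = 2, rank(N^2) = 1, rank(N^3) = 0; the number of blocks of size ≥ j is rank(N^{j−1}) − rank(N^j), giving [2, 1, 1]. So we have 1 block(s) of size 3, 1 block(s) of size 1 → block sizes [3, 1]

Assembling the blocks gives a Jordan form
J =
  [6, 1, 0, 0]
  [0, 6, 1, 0]
  [0, 0, 6, 0]
  [0, 0, 0, 6]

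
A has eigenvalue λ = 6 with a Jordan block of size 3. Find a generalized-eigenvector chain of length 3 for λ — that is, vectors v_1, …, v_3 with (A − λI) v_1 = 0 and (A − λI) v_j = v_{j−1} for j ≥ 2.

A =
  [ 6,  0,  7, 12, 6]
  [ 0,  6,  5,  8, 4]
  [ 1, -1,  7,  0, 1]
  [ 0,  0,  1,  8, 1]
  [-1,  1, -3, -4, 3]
A Jordan chain for λ = 6 of length 3:
v_1 = (1, 1, 0, 0, 0)ᵀ
v_2 = (0, 0, 1, 0, -1)ᵀ
v_3 = (1, 0, 0, 0, 0)ᵀ

Let N = A − (6)·I. We want v_3 with N^3 v_3 = 0 but N^2 v_3 ≠ 0; then v_{j-1} := N · v_j for j = 3, …, 2.

Pick v_3 = (1, 0, 0, 0, 0)ᵀ.
Then v_2 = N · v_3 = (0, 0, 1, 0, -1)ᵀ.
Then v_1 = N · v_2 = (1, 1, 0, 0, 0)ᵀ.

Sanity check: (A − (6)·I) v_1 = (0, 0, 0, 0, 0)ᵀ = 0. ✓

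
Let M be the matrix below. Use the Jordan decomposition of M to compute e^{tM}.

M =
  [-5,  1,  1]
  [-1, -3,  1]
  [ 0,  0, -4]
e^{tM} =
  [-t*exp(-4*t) + exp(-4*t), t*exp(-4*t), t*exp(-4*t)]
  [-t*exp(-4*t), t*exp(-4*t) + exp(-4*t), t*exp(-4*t)]
  [0, 0, exp(-4*t)]

Strategy: write M = P · J · P⁻¹ where J is a Jordan canonical form, so e^{tM} = P · e^{tJ} · P⁻¹, and e^{tJ} can be computed block-by-block.

M has Jordan form
J =
  [-4,  1,  0]
  [ 0, -4,  0]
  [ 0,  0, -4]
(up to reordering of blocks).

Per-block formulas:
  For a 2×2 Jordan block J_2(-4): exp(t · J_2(-4)) = e^(-4t)·(I + t·N), where N is the 2×2 nilpotent shift.
  For a 1×1 block at λ = -4: exp(t · [-4]) = [e^(-4t)].

After assembling e^{tJ} and conjugating by P, we get:

e^{tM} =
  [-t*exp(-4*t) + exp(-4*t), t*exp(-4*t), t*exp(-4*t)]
  [-t*exp(-4*t), t*exp(-4*t) + exp(-4*t), t*exp(-4*t)]
  [0, 0, exp(-4*t)]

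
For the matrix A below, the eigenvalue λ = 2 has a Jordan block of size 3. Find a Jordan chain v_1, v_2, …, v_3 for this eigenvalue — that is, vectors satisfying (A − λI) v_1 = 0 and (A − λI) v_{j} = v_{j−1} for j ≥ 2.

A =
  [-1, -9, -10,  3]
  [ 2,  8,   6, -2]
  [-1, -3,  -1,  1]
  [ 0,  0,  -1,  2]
A Jordan chain for λ = 2 of length 3:
v_1 = (1, 0, 0, 1)ᵀ
v_2 = (-3, 2, -1, 0)ᵀ
v_3 = (1, 0, 0, 0)ᵀ

Let N = A − (2)·I. We want v_3 with N^3 v_3 = 0 but N^2 v_3 ≠ 0; then v_{j-1} := N · v_j for j = 3, …, 2.

Pick v_3 = (1, 0, 0, 0)ᵀ.
Then v_2 = N · v_3 = (-3, 2, -1, 0)ᵀ.
Then v_1 = N · v_2 = (1, 0, 0, 1)ᵀ.

Sanity check: (A − (2)·I) v_1 = (0, 0, 0, 0)ᵀ = 0. ✓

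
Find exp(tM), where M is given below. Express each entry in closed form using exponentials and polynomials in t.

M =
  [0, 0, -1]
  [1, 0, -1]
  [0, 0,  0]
e^{tM} =
  [1, 0, -t]
  [t, 1, -t^2/2 - t]
  [0, 0, 1]

Strategy: write M = P · J · P⁻¹ where J is a Jordan canonical form, so e^{tM} = P · e^{tJ} · P⁻¹, and e^{tJ} can be computed block-by-block.

M has Jordan form
J =
  [0, 1, 0]
  [0, 0, 1]
  [0, 0, 0]
(up to reordering of blocks).

Per-block formulas:
  For a 3×3 Jordan block J_3(0): exp(t · J_3(0)) = e^(0t)·(I + t·N + (t^2/2)·N^2), where N is the 3×3 nilpotent shift.

After assembling e^{tJ} and conjugating by P, we get:

e^{tM} =
  [1, 0, -t]
  [t, 1, -t^2/2 - t]
  [0, 0, 1]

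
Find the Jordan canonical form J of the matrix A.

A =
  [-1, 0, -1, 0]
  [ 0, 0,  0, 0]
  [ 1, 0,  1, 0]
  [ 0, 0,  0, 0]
J_2(0) ⊕ J_1(0) ⊕ J_1(0)

The characteristic polynomial is
  det(x·I − A) = x^4

Eigenvalues and multiplicities (the geometric multiplicity of λ is n − rank(A − λI), which equals the number of Jordan blocks for λ):
  λ = 0: algebraic multiplicity = 4, geometric multiplicity = 3

Determining the block sizes for each eigenvalue:
  λ = 0: 3 blocks summing to 4 forces exactly one block of size 2 and the rest size 1 → block sizes [2, 1, 1]

Assembling the blocks gives a Jordan form
J =
  [0, 1, 0, 0]
  [0, 0, 0, 0]
  [0, 0, 0, 0]
  [0, 0, 0, 0]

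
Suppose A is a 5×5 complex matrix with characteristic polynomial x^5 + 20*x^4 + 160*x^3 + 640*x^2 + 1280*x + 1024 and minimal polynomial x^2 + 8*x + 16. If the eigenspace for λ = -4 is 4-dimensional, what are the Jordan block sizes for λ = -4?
Block sizes for λ = -4: [2, 1, 1, 1]

Step 1 — from the characteristic polynomial, algebraic multiplicity of λ = -4 is 5. From dim ker(A − (-4)·I) = 4, there are exactly 4 Jordan blocks for λ = -4.
Step 2 — from the minimal polynomial, the factor (x + 4)^2 tells us the largest block for λ = -4 has size 2.
Step 3 — with total size 5, 4 blocks, and largest block 2, the block sizes (in nonincreasing order) are [2, 1, 1, 1].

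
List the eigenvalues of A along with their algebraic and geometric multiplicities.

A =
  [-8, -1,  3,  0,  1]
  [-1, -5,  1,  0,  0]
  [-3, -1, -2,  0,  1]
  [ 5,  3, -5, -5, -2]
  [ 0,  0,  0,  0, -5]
λ = -5: alg = 5, geom = 2

Step 1 — factor the characteristic polynomial to read off the algebraic multiplicities:
  χ_A(x) = (x + 5)^5

Step 2 — compute geometric multiplicities via the rank-nullity identity g(λ) = n − rank(A − λI):
  rank(A − (-5)·I) = 3, so dim ker(A − (-5)·I) = n − 3 = 2

Summary:
  λ = -5: algebraic multiplicity = 5, geometric multiplicity = 2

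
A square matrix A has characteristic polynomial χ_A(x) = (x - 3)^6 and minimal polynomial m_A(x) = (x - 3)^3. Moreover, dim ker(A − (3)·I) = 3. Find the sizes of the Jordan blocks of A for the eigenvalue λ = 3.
Block sizes for λ = 3: [3, 2, 1]

Step 1 — from the characteristic polynomial, algebraic multiplicity of λ = 3 is 6. From dim ker(A − (3)·I) = 3, there are exactly 3 Jordan blocks for λ = 3.
Step 2 — from the minimal polynomial, the factor (x − 3)^3 tells us the largest block for λ = 3 has size 3.
Step 3 — with total size 6, 3 blocks, and largest block 3, the block sizes (in nonincreasing order) are [3, 2, 1].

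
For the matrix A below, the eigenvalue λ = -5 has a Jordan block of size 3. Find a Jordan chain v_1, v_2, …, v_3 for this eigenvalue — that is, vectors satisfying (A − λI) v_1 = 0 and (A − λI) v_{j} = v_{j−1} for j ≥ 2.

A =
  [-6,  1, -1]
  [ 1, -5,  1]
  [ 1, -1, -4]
A Jordan chain for λ = -5 of length 3:
v_1 = (1, 0, -1)ᵀ
v_2 = (-1, 1, 1)ᵀ
v_3 = (1, 0, 0)ᵀ

Let N = A − (-5)·I. We want v_3 with N^3 v_3 = 0 but N^2 v_3 ≠ 0; then v_{j-1} := N · v_j for j = 3, …, 2.

Pick v_3 = (1, 0, 0)ᵀ.
Then v_2 = N · v_3 = (-1, 1, 1)ᵀ.
Then v_1 = N · v_2 = (1, 0, -1)ᵀ.

Sanity check: (A − (-5)·I) v_1 = (0, 0, 0)ᵀ = 0. ✓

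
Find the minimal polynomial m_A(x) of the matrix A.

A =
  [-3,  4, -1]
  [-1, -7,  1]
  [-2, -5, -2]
x^3 + 12*x^2 + 48*x + 64

The characteristic polynomial is χ_A(x) = (x + 4)^3, so the eigenvalues are known. The minimal polynomial is
  m_A(x) = Π_λ (x − λ)^{k_λ}
where k_λ is the size of the *largest* Jordan block for λ (equivalently, the smallest k with (A − λI)^k v = 0 for every generalised eigenvector v of λ).

  λ = -4: largest Jordan block has size 3, contributing (x + 4)^3

So m_A(x) = (x + 4)^3 = x^3 + 12*x^2 + 48*x + 64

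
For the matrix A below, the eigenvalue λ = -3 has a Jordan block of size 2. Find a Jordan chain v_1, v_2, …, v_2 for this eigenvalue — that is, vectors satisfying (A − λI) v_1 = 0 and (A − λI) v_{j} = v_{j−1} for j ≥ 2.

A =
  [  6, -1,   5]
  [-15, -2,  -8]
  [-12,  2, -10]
A Jordan chain for λ = -3 of length 2:
v_1 = (-1, 1, 2)ᵀ
v_2 = (0, 1, 0)ᵀ

Let N = A − (-3)·I. We want v_2 with N^2 v_2 = 0 but N^1 v_2 ≠ 0; then v_{j-1} := N · v_j for j = 2, …, 2.

Pick v_2 = (0, 1, 0)ᵀ.
Then v_1 = N · v_2 = (-1, 1, 2)ᵀ.

Sanity check: (A − (-3)·I) v_1 = (0, 0, 0)ᵀ = 0. ✓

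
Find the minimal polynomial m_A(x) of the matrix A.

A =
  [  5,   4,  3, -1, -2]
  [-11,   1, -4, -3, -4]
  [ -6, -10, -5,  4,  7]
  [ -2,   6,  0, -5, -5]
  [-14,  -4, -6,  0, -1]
x^3 + 3*x^2 + 3*x + 1

The characteristic polynomial is χ_A(x) = (x + 1)^5, so the eigenvalues are known. The minimal polynomial is
  m_A(x) = Π_λ (x − λ)^{k_λ}
where k_λ is the size of the *largest* Jordan block for λ (equivalently, the smallest k with (A − λI)^k v = 0 for every generalised eigenvector v of λ).

  λ = -1: largest Jordan block has size 3, contributing (x + 1)^3

So m_A(x) = (x + 1)^3 = x^3 + 3*x^2 + 3*x + 1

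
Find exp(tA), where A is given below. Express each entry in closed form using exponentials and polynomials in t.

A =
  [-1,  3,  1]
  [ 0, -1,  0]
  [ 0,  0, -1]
e^{tA} =
  [exp(-t), 3*t*exp(-t), t*exp(-t)]
  [0, exp(-t), 0]
  [0, 0, exp(-t)]

Strategy: write A = P · J · P⁻¹ where J is a Jordan canonical form, so e^{tA} = P · e^{tJ} · P⁻¹, and e^{tJ} can be computed block-by-block.

A has Jordan form
J =
  [-1,  1,  0]
  [ 0, -1,  0]
  [ 0,  0, -1]
(up to reordering of blocks).

Per-block formulas:
  For a 1×1 block at λ = -1: exp(t · [-1]) = [e^(-1t)].
  For a 2×2 Jordan block J_2(-1): exp(t · J_2(-1)) = e^(-1t)·(I + t·N), where N is the 2×2 nilpotent shift.

After assembling e^{tJ} and conjugating by P, we get:

e^{tA} =
  [exp(-t), 3*t*exp(-t), t*exp(-t)]
  [0, exp(-t), 0]
  [0, 0, exp(-t)]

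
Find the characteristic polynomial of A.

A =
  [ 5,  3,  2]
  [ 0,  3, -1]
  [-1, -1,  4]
x^3 - 12*x^2 + 48*x - 64

Expanding det(x·I − A) (e.g. by cofactor expansion or by noting that A is similar to its Jordan form J, which has the same characteristic polynomial as A) gives
  χ_A(x) = x^3 - 12*x^2 + 48*x - 64
which factors as (x - 4)^3. The eigenvalues (with algebraic multiplicities) are λ = 4 with multiplicity 3.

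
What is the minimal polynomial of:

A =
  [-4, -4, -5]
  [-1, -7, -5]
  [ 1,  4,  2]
x^2 + 6*x + 9

The characteristic polynomial is χ_A(x) = (x + 3)^3, so the eigenvalues are known. The minimal polynomial is
  m_A(x) = Π_λ (x − λ)^{k_λ}
where k_λ is the size of the *largest* Jordan block for λ (equivalently, the smallest k with (A − λI)^k v = 0 for every generalised eigenvector v of λ).

  λ = -3: largest Jordan block has size 2, contributing (x + 3)^2

So m_A(x) = (x + 3)^2 = x^2 + 6*x + 9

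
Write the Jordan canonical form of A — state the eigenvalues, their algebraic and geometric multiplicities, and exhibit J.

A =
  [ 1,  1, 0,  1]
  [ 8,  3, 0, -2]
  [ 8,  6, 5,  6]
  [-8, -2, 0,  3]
J_2(1) ⊕ J_1(5) ⊕ J_1(5)

The characteristic polynomial is
  det(x·I − A) = x^4 - 12*x^3 + 46*x^2 - 60*x + 25 = (x - 5)^2*(x - 1)^2

Eigenvalues and multiplicities (the geometric multiplicity of λ is n − rank(A − λI), which equals the number of Jordan blocks for λ):
  λ = 1: algebraic multiplicity = 2, geometric multiplicity = 1
  λ = 5: algebraic multiplicity = 2, geometric multiplicity = 2

Determining the block sizes for each eigenvalue:
  λ = 1: one block (gm = 1), so the single block has size am = 2 → block sizes [2]
  λ = 5: gm = am = 2, so every block has size 1 → block sizes [1, 1]

Assembling the blocks gives a Jordan form
J =
  [1, 1, 0, 0]
  [0, 1, 0, 0]
  [0, 0, 5, 0]
  [0, 0, 0, 5]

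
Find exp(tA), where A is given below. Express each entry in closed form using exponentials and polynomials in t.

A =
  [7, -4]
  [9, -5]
e^{tA} =
  [6*t*exp(t) + exp(t), -4*t*exp(t)]
  [9*t*exp(t), -6*t*exp(t) + exp(t)]

Strategy: write A = P · J · P⁻¹ where J is a Jordan canonical form, so e^{tA} = P · e^{tJ} · P⁻¹, and e^{tJ} can be computed block-by-block.

A has Jordan form
J =
  [1, 1]
  [0, 1]
(up to reordering of blocks).

Per-block formulas:
  For a 2×2 Jordan block J_2(1): exp(t · J_2(1)) = e^(1t)·(I + t·N), where N is the 2×2 nilpotent shift.

After assembling e^{tJ} and conjugating by P, we get:

e^{tA} =
  [6*t*exp(t) + exp(t), -4*t*exp(t)]
  [9*t*exp(t), -6*t*exp(t) + exp(t)]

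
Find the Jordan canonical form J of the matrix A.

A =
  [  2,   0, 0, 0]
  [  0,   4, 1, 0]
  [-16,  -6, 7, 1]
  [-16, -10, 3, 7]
J_1(2) ⊕ J_3(6)

The characteristic polynomial is
  det(x·I − A) = x^4 - 20*x^3 + 144*x^2 - 432*x + 432 = (x - 6)^3*(x - 2)

Eigenvalues and multiplicities (the geometric multiplicity of λ is n − rank(A − λI), which equals the number of Jordan blocks for λ):
  λ = 2: algebraic multiplicity = 1, geometric multiplicity = 1
  λ = 6: algebraic multiplicity = 3, geometric multiplicity = 1

Determining the block sizes for each eigenvalue:
  λ = 2: one block (gm = 1), so the single block has size am = 1 → block sizes [1]
  λ = 6: one block (gm = 1), so the single block has size am = 3 → block sizes [3]

Assembling the blocks gives a Jordan form
J =
  [2, 0, 0, 0]
  [0, 6, 1, 0]
  [0, 0, 6, 1]
  [0, 0, 0, 6]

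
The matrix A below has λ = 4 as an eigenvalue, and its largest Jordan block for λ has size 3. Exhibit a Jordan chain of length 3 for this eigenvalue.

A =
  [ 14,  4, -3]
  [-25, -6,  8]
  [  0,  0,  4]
A Jordan chain for λ = 4 of length 3:
v_1 = (2, -5, 0)ᵀ
v_2 = (-3, 8, 0)ᵀ
v_3 = (0, 0, 1)ᵀ

Let N = A − (4)·I. We want v_3 with N^3 v_3 = 0 but N^2 v_3 ≠ 0; then v_{j-1} := N · v_j for j = 3, …, 2.

Pick v_3 = (0, 0, 1)ᵀ.
Then v_2 = N · v_3 = (-3, 8, 0)ᵀ.
Then v_1 = N · v_2 = (2, -5, 0)ᵀ.

Sanity check: (A − (4)·I) v_1 = (0, 0, 0)ᵀ = 0. ✓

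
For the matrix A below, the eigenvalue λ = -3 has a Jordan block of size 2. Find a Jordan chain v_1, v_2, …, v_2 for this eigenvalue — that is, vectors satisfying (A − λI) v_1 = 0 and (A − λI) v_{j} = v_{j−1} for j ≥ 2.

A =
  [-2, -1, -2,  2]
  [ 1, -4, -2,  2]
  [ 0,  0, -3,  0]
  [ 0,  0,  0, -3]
A Jordan chain for λ = -3 of length 2:
v_1 = (1, 1, 0, 0)ᵀ
v_2 = (1, 0, 0, 0)ᵀ

Let N = A − (-3)·I. We want v_2 with N^2 v_2 = 0 but N^1 v_2 ≠ 0; then v_{j-1} := N · v_j for j = 2, …, 2.

Pick v_2 = (1, 0, 0, 0)ᵀ.
Then v_1 = N · v_2 = (1, 1, 0, 0)ᵀ.

Sanity check: (A − (-3)·I) v_1 = (0, 0, 0, 0)ᵀ = 0. ✓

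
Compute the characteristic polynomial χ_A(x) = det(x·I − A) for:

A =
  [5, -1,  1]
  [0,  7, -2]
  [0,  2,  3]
x^3 - 15*x^2 + 75*x - 125

Expanding det(x·I − A) (e.g. by cofactor expansion or by noting that A is similar to its Jordan form J, which has the same characteristic polynomial as A) gives
  χ_A(x) = x^3 - 15*x^2 + 75*x - 125
which factors as (x - 5)^3. The eigenvalues (with algebraic multiplicities) are λ = 5 with multiplicity 3.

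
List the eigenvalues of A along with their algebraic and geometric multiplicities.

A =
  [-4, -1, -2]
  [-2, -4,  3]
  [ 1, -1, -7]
λ = -5: alg = 3, geom = 1

Step 1 — factor the characteristic polynomial to read off the algebraic multiplicities:
  χ_A(x) = (x + 5)^3

Step 2 — compute geometric multiplicities via the rank-nullity identity g(λ) = n − rank(A − λI):
  rank(A − (-5)·I) = 2, so dim ker(A − (-5)·I) = n − 2 = 1

Summary:
  λ = -5: algebraic multiplicity = 3, geometric multiplicity = 1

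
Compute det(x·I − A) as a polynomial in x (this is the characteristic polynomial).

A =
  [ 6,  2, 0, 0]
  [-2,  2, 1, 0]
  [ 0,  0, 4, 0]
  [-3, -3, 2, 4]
x^4 - 16*x^3 + 96*x^2 - 256*x + 256

Expanding det(x·I − A) (e.g. by cofactor expansion or by noting that A is similar to its Jordan form J, which has the same characteristic polynomial as A) gives
  χ_A(x) = x^4 - 16*x^3 + 96*x^2 - 256*x + 256
which factors as (x - 4)^4. The eigenvalues (with algebraic multiplicities) are λ = 4 with multiplicity 4.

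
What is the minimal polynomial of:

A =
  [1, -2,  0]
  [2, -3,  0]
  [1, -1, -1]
x^2 + 2*x + 1

The characteristic polynomial is χ_A(x) = (x + 1)^3, so the eigenvalues are known. The minimal polynomial is
  m_A(x) = Π_λ (x − λ)^{k_λ}
where k_λ is the size of the *largest* Jordan block for λ (equivalently, the smallest k with (A − λI)^k v = 0 for every generalised eigenvector v of λ).

  λ = -1: largest Jordan block has size 2, contributing (x + 1)^2

So m_A(x) = (x + 1)^2 = x^2 + 2*x + 1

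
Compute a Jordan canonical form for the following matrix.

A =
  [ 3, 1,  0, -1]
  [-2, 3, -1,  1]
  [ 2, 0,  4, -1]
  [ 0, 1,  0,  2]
J_3(3) ⊕ J_1(3)

The characteristic polynomial is
  det(x·I − A) = x^4 - 12*x^3 + 54*x^2 - 108*x + 81 = (x - 3)^4

Eigenvalues and multiplicities (the geometric multiplicity of λ is n − rank(A − λI), which equals the number of Jordan blocks for λ):
  λ = 3: algebraic multiplicity = 4, geometric multiplicity = 2

Determining the block sizes for each eigenvalue:
  λ = 3: with am = 4 and gm = 2, the partition is not yet determined (e.g. several partitions of 4 into 2 parts exist). Let N = A − (3)·I. Computing rank(N^1) = 2, rank(N^2) = 1, rank(N^3) = 0; the number of blocks of size ≥ j is rank(N^{j−1}) − rank(N^j), giving [2, 1, 1]. So we have 1 block(s) of size 3, 1 block(s) of size 1 → block sizes [3, 1]

Assembling the blocks gives a Jordan form
J =
  [3, 1, 0, 0]
  [0, 3, 1, 0]
  [0, 0, 3, 0]
  [0, 0, 0, 3]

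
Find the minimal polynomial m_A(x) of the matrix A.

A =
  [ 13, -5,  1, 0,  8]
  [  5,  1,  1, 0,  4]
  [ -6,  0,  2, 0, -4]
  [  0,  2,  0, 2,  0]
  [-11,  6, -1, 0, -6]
x^4 - 10*x^3 + 36*x^2 - 56*x + 32

The characteristic polynomial is χ_A(x) = (x - 4)*(x - 2)^4, so the eigenvalues are known. The minimal polynomial is
  m_A(x) = Π_λ (x − λ)^{k_λ}
where k_λ is the size of the *largest* Jordan block for λ (equivalently, the smallest k with (A − λI)^k v = 0 for every generalised eigenvector v of λ).

  λ = 2: largest Jordan block has size 3, contributing (x − 2)^3
  λ = 4: largest Jordan block has size 1, contributing (x − 4)

So m_A(x) = (x - 4)*(x - 2)^3 = x^4 - 10*x^3 + 36*x^2 - 56*x + 32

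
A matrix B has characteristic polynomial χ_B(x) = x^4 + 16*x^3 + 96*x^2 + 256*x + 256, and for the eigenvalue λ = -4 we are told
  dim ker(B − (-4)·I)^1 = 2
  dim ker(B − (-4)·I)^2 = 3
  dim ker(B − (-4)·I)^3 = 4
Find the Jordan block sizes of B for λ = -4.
Block sizes for λ = -4: [3, 1]

From the dimensions of kernels of powers, the number of Jordan blocks of size at least j is d_j − d_{j−1} where d_j = dim ker(N^j) (with d_0 = 0). Computing the differences gives [2, 1, 1].
The number of blocks of size exactly k is (#blocks of size ≥ k) − (#blocks of size ≥ k + 1), so the partition is: 1 block(s) of size 1, 1 block(s) of size 3.
In nonincreasing order the block sizes are [3, 1].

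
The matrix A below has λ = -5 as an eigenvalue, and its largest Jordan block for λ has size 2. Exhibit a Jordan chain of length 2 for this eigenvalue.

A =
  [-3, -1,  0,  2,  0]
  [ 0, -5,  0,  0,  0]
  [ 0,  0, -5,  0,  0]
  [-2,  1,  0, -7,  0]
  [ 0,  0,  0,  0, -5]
A Jordan chain for λ = -5 of length 2:
v_1 = (2, 0, 0, -2, 0)ᵀ
v_2 = (1, 0, 0, 0, 0)ᵀ

Let N = A − (-5)·I. We want v_2 with N^2 v_2 = 0 but N^1 v_2 ≠ 0; then v_{j-1} := N · v_j for j = 2, …, 2.

Pick v_2 = (1, 0, 0, 0, 0)ᵀ.
Then v_1 = N · v_2 = (2, 0, 0, -2, 0)ᵀ.

Sanity check: (A − (-5)·I) v_1 = (0, 0, 0, 0, 0)ᵀ = 0. ✓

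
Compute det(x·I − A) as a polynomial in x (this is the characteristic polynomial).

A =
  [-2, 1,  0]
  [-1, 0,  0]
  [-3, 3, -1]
x^3 + 3*x^2 + 3*x + 1

Expanding det(x·I − A) (e.g. by cofactor expansion or by noting that A is similar to its Jordan form J, which has the same characteristic polynomial as A) gives
  χ_A(x) = x^3 + 3*x^2 + 3*x + 1
which factors as (x + 1)^3. The eigenvalues (with algebraic multiplicities) are λ = -1 with multiplicity 3.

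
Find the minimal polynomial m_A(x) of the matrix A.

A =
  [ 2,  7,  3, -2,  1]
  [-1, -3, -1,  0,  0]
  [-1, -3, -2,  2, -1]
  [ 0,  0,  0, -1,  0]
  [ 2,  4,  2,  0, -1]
x^3 + 3*x^2 + 3*x + 1

The characteristic polynomial is χ_A(x) = (x + 1)^5, so the eigenvalues are known. The minimal polynomial is
  m_A(x) = Π_λ (x − λ)^{k_λ}
where k_λ is the size of the *largest* Jordan block for λ (equivalently, the smallest k with (A − λI)^k v = 0 for every generalised eigenvector v of λ).

  λ = -1: largest Jordan block has size 3, contributing (x + 1)^3

So m_A(x) = (x + 1)^3 = x^3 + 3*x^2 + 3*x + 1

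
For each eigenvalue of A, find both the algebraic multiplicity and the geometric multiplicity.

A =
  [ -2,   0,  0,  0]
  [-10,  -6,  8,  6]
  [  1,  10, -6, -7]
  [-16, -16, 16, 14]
λ = -2: alg = 2, geom = 2; λ = 2: alg = 2, geom = 1

Step 1 — factor the characteristic polynomial to read off the algebraic multiplicities:
  χ_A(x) = (x - 2)^2*(x + 2)^2

Step 2 — compute geometric multiplicities via the rank-nullity identity g(λ) = n − rank(A − λI):
  rank(A − (-2)·I) = 2, so dim ker(A − (-2)·I) = n − 2 = 2
  rank(A − (2)·I) = 3, so dim ker(A − (2)·I) = n − 3 = 1

Summary:
  λ = -2: algebraic multiplicity = 2, geometric multiplicity = 2
  λ = 2: algebraic multiplicity = 2, geometric multiplicity = 1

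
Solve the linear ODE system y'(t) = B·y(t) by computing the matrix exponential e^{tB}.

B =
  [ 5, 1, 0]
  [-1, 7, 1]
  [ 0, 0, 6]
e^{tB} =
  [-t*exp(6*t) + exp(6*t), t*exp(6*t), t^2*exp(6*t)/2]
  [-t*exp(6*t), t*exp(6*t) + exp(6*t), t^2*exp(6*t)/2 + t*exp(6*t)]
  [0, 0, exp(6*t)]

Strategy: write B = P · J · P⁻¹ where J is a Jordan canonical form, so e^{tB} = P · e^{tJ} · P⁻¹, and e^{tJ} can be computed block-by-block.

B has Jordan form
J =
  [6, 1, 0]
  [0, 6, 1]
  [0, 0, 6]
(up to reordering of blocks).

Per-block formulas:
  For a 3×3 Jordan block J_3(6): exp(t · J_3(6)) = e^(6t)·(I + t·N + (t^2/2)·N^2), where N is the 3×3 nilpotent shift.

After assembling e^{tJ} and conjugating by P, we get:

e^{tB} =
  [-t*exp(6*t) + exp(6*t), t*exp(6*t), t^2*exp(6*t)/2]
  [-t*exp(6*t), t*exp(6*t) + exp(6*t), t^2*exp(6*t)/2 + t*exp(6*t)]
  [0, 0, exp(6*t)]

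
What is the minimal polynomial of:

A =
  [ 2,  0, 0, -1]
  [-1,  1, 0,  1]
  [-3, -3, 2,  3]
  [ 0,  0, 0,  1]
x^2 - 3*x + 2

The characteristic polynomial is χ_A(x) = (x - 2)^2*(x - 1)^2, so the eigenvalues are known. The minimal polynomial is
  m_A(x) = Π_λ (x − λ)^{k_λ}
where k_λ is the size of the *largest* Jordan block for λ (equivalently, the smallest k with (A − λI)^k v = 0 for every generalised eigenvector v of λ).

  λ = 1: largest Jordan block has size 1, contributing (x − 1)
  λ = 2: largest Jordan block has size 1, contributing (x − 2)

So m_A(x) = (x - 2)*(x - 1) = x^2 - 3*x + 2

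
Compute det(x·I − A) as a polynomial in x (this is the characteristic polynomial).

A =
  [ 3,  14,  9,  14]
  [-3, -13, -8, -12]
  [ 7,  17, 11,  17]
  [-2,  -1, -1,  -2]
x^4 + x^3 - 3*x^2 - 5*x - 2

Expanding det(x·I − A) (e.g. by cofactor expansion or by noting that A is similar to its Jordan form J, which has the same characteristic polynomial as A) gives
  χ_A(x) = x^4 + x^3 - 3*x^2 - 5*x - 2
which factors as (x - 2)*(x + 1)^3. The eigenvalues (with algebraic multiplicities) are λ = -1 with multiplicity 3, λ = 2 with multiplicity 1.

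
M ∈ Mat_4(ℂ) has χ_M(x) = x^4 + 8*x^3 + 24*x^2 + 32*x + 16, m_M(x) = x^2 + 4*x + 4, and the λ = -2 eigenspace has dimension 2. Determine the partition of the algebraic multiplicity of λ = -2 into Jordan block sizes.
Block sizes for λ = -2: [2, 2]

Step 1 — from the characteristic polynomial, algebraic multiplicity of λ = -2 is 4. From dim ker(M − (-2)·I) = 2, there are exactly 2 Jordan blocks for λ = -2.
Step 2 — from the minimal polynomial, the factor (x + 2)^2 tells us the largest block for λ = -2 has size 2.
Step 3 — with total size 4, 2 blocks, and largest block 2, the block sizes (in nonincreasing order) are [2, 2].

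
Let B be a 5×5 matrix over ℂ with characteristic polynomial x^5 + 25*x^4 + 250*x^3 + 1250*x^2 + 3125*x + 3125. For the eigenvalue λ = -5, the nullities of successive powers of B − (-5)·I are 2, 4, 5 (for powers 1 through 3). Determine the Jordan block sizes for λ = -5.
Block sizes for λ = -5: [3, 2]

From the dimensions of kernels of powers, the number of Jordan blocks of size at least j is d_j − d_{j−1} where d_j = dim ker(N^j) (with d_0 = 0). Computing the differences gives [2, 2, 1].
The number of blocks of size exactly k is (#blocks of size ≥ k) − (#blocks of size ≥ k + 1), so the partition is: 1 block(s) of size 2, 1 block(s) of size 3.
In nonincreasing order the block sizes are [3, 2].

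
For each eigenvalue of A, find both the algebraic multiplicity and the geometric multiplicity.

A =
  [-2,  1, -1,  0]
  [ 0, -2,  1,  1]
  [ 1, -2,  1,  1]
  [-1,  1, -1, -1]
λ = -1: alg = 4, geom = 2

Step 1 — factor the characteristic polynomial to read off the algebraic multiplicities:
  χ_A(x) = (x + 1)^4

Step 2 — compute geometric multiplicities via the rank-nullity identity g(λ) = n − rank(A − λI):
  rank(A − (-1)·I) = 2, so dim ker(A − (-1)·I) = n − 2 = 2

Summary:
  λ = -1: algebraic multiplicity = 4, geometric multiplicity = 2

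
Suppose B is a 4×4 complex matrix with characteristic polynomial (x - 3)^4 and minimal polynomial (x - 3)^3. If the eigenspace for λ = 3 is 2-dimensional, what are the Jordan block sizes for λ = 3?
Block sizes for λ = 3: [3, 1]

Step 1 — from the characteristic polynomial, algebraic multiplicity of λ = 3 is 4. From dim ker(B − (3)·I) = 2, there are exactly 2 Jordan blocks for λ = 3.
Step 2 — from the minimal polynomial, the factor (x − 3)^3 tells us the largest block for λ = 3 has size 3.
Step 3 — with total size 4, 2 blocks, and largest block 3, the block sizes (in nonincreasing order) are [3, 1].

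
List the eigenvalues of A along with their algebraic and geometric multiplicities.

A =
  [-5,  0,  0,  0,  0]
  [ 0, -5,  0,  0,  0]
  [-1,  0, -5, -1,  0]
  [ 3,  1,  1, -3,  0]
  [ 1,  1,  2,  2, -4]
λ = -5: alg = 2, geom = 2; λ = -4: alg = 3, geom = 2

Step 1 — factor the characteristic polynomial to read off the algebraic multiplicities:
  χ_A(x) = (x + 4)^3*(x + 5)^2

Step 2 — compute geometric multiplicities via the rank-nullity identity g(λ) = n − rank(A − λI):
  rank(A − (-5)·I) = 3, so dim ker(A − (-5)·I) = n − 3 = 2
  rank(A − (-4)·I) = 3, so dim ker(A − (-4)·I) = n − 3 = 2

Summary:
  λ = -5: algebraic multiplicity = 2, geometric multiplicity = 2
  λ = -4: algebraic multiplicity = 3, geometric multiplicity = 2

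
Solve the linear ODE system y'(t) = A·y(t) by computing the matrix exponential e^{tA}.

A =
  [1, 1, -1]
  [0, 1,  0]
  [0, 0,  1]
e^{tA} =
  [exp(t), t*exp(t), -t*exp(t)]
  [0, exp(t), 0]
  [0, 0, exp(t)]

Strategy: write A = P · J · P⁻¹ where J is a Jordan canonical form, so e^{tA} = P · e^{tJ} · P⁻¹, and e^{tJ} can be computed block-by-block.

A has Jordan form
J =
  [1, 1, 0]
  [0, 1, 0]
  [0, 0, 1]
(up to reordering of blocks).

Per-block formulas:
  For a 2×2 Jordan block J_2(1): exp(t · J_2(1)) = e^(1t)·(I + t·N), where N is the 2×2 nilpotent shift.
  For a 1×1 block at λ = 1: exp(t · [1]) = [e^(1t)].

After assembling e^{tJ} and conjugating by P, we get:

e^{tA} =
  [exp(t), t*exp(t), -t*exp(t)]
  [0, exp(t), 0]
  [0, 0, exp(t)]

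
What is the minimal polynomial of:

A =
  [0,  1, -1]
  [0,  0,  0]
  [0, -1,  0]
x^3

The characteristic polynomial is χ_A(x) = x^3, so the eigenvalues are known. The minimal polynomial is
  m_A(x) = Π_λ (x − λ)^{k_λ}
where k_λ is the size of the *largest* Jordan block for λ (equivalently, the smallest k with (A − λI)^k v = 0 for every generalised eigenvector v of λ).

  λ = 0: largest Jordan block has size 3, contributing (x − 0)^3

So m_A(x) = x^3 = x^3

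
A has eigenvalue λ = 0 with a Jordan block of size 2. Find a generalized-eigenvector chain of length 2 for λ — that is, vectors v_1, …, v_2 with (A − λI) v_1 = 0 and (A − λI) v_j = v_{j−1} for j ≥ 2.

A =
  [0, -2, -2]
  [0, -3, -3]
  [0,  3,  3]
A Jordan chain for λ = 0 of length 2:
v_1 = (-2, -3, 3)ᵀ
v_2 = (0, 1, 0)ᵀ

Let N = A − (0)·I. We want v_2 with N^2 v_2 = 0 but N^1 v_2 ≠ 0; then v_{j-1} := N · v_j for j = 2, …, 2.

Pick v_2 = (0, 1, 0)ᵀ.
Then v_1 = N · v_2 = (-2, -3, 3)ᵀ.

Sanity check: (A − (0)·I) v_1 = (0, 0, 0)ᵀ = 0. ✓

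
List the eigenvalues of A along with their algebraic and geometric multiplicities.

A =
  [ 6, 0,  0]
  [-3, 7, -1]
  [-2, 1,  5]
λ = 6: alg = 3, geom = 1

Step 1 — factor the characteristic polynomial to read off the algebraic multiplicities:
  χ_A(x) = (x - 6)^3

Step 2 — compute geometric multiplicities via the rank-nullity identity g(λ) = n − rank(A − λI):
  rank(A − (6)·I) = 2, so dim ker(A − (6)·I) = n − 2 = 1

Summary:
  λ = 6: algebraic multiplicity = 3, geometric multiplicity = 1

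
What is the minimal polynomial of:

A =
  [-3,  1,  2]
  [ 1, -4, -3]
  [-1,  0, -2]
x^3 + 9*x^2 + 27*x + 27

The characteristic polynomial is χ_A(x) = (x + 3)^3, so the eigenvalues are known. The minimal polynomial is
  m_A(x) = Π_λ (x − λ)^{k_λ}
where k_λ is the size of the *largest* Jordan block for λ (equivalently, the smallest k with (A − λI)^k v = 0 for every generalised eigenvector v of λ).

  λ = -3: largest Jordan block has size 3, contributing (x + 3)^3

So m_A(x) = (x + 3)^3 = x^3 + 9*x^2 + 27*x + 27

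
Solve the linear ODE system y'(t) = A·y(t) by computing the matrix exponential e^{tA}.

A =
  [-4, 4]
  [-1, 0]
e^{tA} =
  [-2*t*exp(-2*t) + exp(-2*t), 4*t*exp(-2*t)]
  [-t*exp(-2*t), 2*t*exp(-2*t) + exp(-2*t)]

Strategy: write A = P · J · P⁻¹ where J is a Jordan canonical form, so e^{tA} = P · e^{tJ} · P⁻¹, and e^{tJ} can be computed block-by-block.

A has Jordan form
J =
  [-2,  1]
  [ 0, -2]
(up to reordering of blocks).

Per-block formulas:
  For a 2×2 Jordan block J_2(-2): exp(t · J_2(-2)) = e^(-2t)·(I + t·N), where N is the 2×2 nilpotent shift.

After assembling e^{tJ} and conjugating by P, we get:

e^{tA} =
  [-2*t*exp(-2*t) + exp(-2*t), 4*t*exp(-2*t)]
  [-t*exp(-2*t), 2*t*exp(-2*t) + exp(-2*t)]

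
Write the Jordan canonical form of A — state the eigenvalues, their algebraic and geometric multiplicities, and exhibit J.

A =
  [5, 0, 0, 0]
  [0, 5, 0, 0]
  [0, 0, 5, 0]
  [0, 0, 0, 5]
J_1(5) ⊕ J_1(5) ⊕ J_1(5) ⊕ J_1(5)

The characteristic polynomial is
  det(x·I − A) = x^4 - 20*x^3 + 150*x^2 - 500*x + 625 = (x - 5)^4

Eigenvalues and multiplicities (the geometric multiplicity of λ is n − rank(A − λI), which equals the number of Jordan blocks for λ):
  λ = 5: algebraic multiplicity = 4, geometric multiplicity = 4

Determining the block sizes for each eigenvalue:
  λ = 5: gm = am = 4, so every block has size 1 → block sizes [1, 1, 1, 1]

Assembling the blocks gives a Jordan form
J =
  [5, 0, 0, 0]
  [0, 5, 0, 0]
  [0, 0, 5, 0]
  [0, 0, 0, 5]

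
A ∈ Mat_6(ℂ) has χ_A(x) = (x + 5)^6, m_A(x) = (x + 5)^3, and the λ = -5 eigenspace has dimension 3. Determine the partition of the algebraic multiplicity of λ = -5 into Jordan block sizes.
Block sizes for λ = -5: [3, 2, 1]

Step 1 — from the characteristic polynomial, algebraic multiplicity of λ = -5 is 6. From dim ker(A − (-5)·I) = 3, there are exactly 3 Jordan blocks for λ = -5.
Step 2 — from the minimal polynomial, the factor (x + 5)^3 tells us the largest block for λ = -5 has size 3.
Step 3 — with total size 6, 3 blocks, and largest block 3, the block sizes (in nonincreasing order) are [3, 2, 1].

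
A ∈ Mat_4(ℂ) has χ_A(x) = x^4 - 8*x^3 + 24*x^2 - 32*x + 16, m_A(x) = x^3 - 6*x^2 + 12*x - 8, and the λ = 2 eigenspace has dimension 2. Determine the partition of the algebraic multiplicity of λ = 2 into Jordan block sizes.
Block sizes for λ = 2: [3, 1]

Step 1 — from the characteristic polynomial, algebraic multiplicity of λ = 2 is 4. From dim ker(A − (2)·I) = 2, there are exactly 2 Jordan blocks for λ = 2.
Step 2 — from the minimal polynomial, the factor (x − 2)^3 tells us the largest block for λ = 2 has size 3.
Step 3 — with total size 4, 2 blocks, and largest block 3, the block sizes (in nonincreasing order) are [3, 1].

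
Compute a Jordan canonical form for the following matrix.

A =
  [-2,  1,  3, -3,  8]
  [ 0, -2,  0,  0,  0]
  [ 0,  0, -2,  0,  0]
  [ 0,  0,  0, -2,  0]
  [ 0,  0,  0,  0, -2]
J_2(-2) ⊕ J_1(-2) ⊕ J_1(-2) ⊕ J_1(-2)

The characteristic polynomial is
  det(x·I − A) = x^5 + 10*x^4 + 40*x^3 + 80*x^2 + 80*x + 32 = (x + 2)^5

Eigenvalues and multiplicities (the geometric multiplicity of λ is n − rank(A − λI), which equals the number of Jordan blocks for λ):
  λ = -2: algebraic multiplicity = 5, geometric multiplicity = 4

Determining the block sizes for each eigenvalue:
  λ = -2: 4 blocks summing to 5 forces exactly one block of size 2 and the rest size 1 → block sizes [2, 1, 1, 1]

Assembling the blocks gives a Jordan form
J =
  [-2,  1,  0,  0,  0]
  [ 0, -2,  0,  0,  0]
  [ 0,  0, -2,  0,  0]
  [ 0,  0,  0, -2,  0]
  [ 0,  0,  0,  0, -2]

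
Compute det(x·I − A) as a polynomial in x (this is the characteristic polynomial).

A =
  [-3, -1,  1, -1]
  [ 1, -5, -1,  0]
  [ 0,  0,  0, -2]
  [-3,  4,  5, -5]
x^4 + 13*x^3 + 63*x^2 + 135*x + 108

Expanding det(x·I − A) (e.g. by cofactor expansion or by noting that A is similar to its Jordan form J, which has the same characteristic polynomial as A) gives
  χ_A(x) = x^4 + 13*x^3 + 63*x^2 + 135*x + 108
which factors as (x + 3)^3*(x + 4). The eigenvalues (with algebraic multiplicities) are λ = -4 with multiplicity 1, λ = -3 with multiplicity 3.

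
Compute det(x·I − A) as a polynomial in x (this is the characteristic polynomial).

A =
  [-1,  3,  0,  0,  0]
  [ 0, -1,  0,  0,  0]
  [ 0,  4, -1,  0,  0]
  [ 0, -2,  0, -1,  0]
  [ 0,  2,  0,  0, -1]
x^5 + 5*x^4 + 10*x^3 + 10*x^2 + 5*x + 1

Expanding det(x·I − A) (e.g. by cofactor expansion or by noting that A is similar to its Jordan form J, which has the same characteristic polynomial as A) gives
  χ_A(x) = x^5 + 5*x^4 + 10*x^3 + 10*x^2 + 5*x + 1
which factors as (x + 1)^5. The eigenvalues (with algebraic multiplicities) are λ = -1 with multiplicity 5.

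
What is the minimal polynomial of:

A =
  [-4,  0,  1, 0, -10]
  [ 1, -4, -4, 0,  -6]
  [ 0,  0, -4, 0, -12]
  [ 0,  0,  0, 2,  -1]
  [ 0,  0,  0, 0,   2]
x^5 + 8*x^4 + 4*x^3 - 80*x^2 - 64*x + 256

The characteristic polynomial is χ_A(x) = (x - 2)^2*(x + 4)^3, so the eigenvalues are known. The minimal polynomial is
  m_A(x) = Π_λ (x − λ)^{k_λ}
where k_λ is the size of the *largest* Jordan block for λ (equivalently, the smallest k with (A − λI)^k v = 0 for every generalised eigenvector v of λ).

  λ = -4: largest Jordan block has size 3, contributing (x + 4)^3
  λ = 2: largest Jordan block has size 2, contributing (x − 2)^2

So m_A(x) = (x - 2)^2*(x + 4)^3 = x^5 + 8*x^4 + 4*x^3 - 80*x^2 - 64*x + 256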